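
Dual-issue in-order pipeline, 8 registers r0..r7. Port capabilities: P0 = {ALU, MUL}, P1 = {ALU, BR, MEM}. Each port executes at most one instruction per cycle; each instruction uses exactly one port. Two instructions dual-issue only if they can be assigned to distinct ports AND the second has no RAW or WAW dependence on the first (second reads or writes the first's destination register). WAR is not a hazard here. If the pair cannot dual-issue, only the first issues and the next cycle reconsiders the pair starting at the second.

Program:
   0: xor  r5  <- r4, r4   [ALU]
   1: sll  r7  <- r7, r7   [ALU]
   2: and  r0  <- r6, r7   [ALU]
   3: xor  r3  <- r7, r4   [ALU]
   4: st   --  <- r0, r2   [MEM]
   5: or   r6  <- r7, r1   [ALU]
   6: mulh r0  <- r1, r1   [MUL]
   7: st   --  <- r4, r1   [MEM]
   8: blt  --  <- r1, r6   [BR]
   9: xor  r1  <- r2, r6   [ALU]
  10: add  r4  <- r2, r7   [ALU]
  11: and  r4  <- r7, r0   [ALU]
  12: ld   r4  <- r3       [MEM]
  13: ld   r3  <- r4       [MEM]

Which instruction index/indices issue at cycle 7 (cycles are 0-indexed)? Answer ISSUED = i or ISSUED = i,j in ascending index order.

c0: i0/i1 xor sll  2-wide
c1: i2/i3 and xor  2-wide
c2: i4/i5 st or  2-wide
c3: i6/i7 mulh st  2-wide
c4: i8/i9 blt xor  2-wide
c5: i10 add  WAW r4
c6: i11 and  WAW r4
c7: i12 ld  no-port MEM/MEM
c8: i13 ld  tail

ISSUED = 12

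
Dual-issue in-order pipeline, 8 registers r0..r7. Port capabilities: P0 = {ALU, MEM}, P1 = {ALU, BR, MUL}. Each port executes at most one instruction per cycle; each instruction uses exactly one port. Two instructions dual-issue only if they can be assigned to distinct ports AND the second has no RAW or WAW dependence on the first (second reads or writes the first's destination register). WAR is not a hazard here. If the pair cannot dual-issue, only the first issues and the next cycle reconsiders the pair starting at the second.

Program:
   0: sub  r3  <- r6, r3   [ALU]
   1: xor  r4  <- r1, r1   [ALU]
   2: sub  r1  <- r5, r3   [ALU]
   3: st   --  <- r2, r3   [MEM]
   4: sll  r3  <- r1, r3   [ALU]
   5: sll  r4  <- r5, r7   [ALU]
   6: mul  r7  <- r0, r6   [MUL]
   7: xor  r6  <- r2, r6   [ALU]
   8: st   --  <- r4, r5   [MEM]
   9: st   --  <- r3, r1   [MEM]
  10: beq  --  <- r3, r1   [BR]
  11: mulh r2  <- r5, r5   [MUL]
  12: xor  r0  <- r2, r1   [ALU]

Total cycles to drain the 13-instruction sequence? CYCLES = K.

0. sub;xor @i0,i1  | pair
1. sub;st @i2,i3  | pair
2. sll;sll @i4,i5  | pair
3. mul;xor @i6,i7  | pair
4. st @i8  | no-port MEM/MEM
5. st;beq @i9,i10  | pair
6. mulh @i11  | RAW r2
7. xor @i12  | tail

CYCLES = 8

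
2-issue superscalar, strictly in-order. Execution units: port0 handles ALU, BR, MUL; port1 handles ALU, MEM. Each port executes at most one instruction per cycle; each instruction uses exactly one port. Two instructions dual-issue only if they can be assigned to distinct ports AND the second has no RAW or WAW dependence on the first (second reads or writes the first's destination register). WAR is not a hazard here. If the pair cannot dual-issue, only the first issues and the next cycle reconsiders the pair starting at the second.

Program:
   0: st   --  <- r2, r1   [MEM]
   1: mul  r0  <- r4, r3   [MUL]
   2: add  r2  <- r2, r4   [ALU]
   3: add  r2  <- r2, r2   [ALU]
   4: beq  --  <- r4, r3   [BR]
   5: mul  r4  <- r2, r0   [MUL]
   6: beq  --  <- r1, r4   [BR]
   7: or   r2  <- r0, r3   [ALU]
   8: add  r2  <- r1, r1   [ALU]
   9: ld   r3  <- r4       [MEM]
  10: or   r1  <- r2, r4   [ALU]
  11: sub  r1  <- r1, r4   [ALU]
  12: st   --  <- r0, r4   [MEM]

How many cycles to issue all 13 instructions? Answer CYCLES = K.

0. st.MEM;mul.MUL @i0/i1  | pair
1. add.ALU @i2  | RAW+WAW r2
2. add.ALU;beq.BR @i3/i4  | pair
3. mul.MUL @i5  | no-port MUL/BR
4. beq.BR;or.ALU @i6/i7  | pair
5. add.ALU;ld.MEM @i8/i9  | pair
6. or.ALU @i10  | RAW+WAW r1
7. sub.ALU;st.MEM @i11/i12  | pair

CYCLES = 8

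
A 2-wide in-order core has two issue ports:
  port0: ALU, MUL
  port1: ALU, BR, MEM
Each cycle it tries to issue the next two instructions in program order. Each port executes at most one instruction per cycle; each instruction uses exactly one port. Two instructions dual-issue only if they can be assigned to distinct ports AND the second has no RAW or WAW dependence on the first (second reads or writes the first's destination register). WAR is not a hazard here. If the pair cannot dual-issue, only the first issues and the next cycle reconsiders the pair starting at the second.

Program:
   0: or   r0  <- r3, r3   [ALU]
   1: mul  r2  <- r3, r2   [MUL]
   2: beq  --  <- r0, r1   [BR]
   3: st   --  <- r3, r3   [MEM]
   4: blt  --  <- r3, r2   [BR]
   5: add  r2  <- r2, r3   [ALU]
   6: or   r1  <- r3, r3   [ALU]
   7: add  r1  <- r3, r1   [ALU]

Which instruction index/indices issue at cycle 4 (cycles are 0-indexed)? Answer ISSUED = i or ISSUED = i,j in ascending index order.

0. or.ALU;mul.MUL @i0+i1  | dual
1. beq.BR @i2  | no-port BR/MEM
2. st.MEM @i3  | no-port MEM/BR
3. blt.BR;add.ALU @i4+i5  | dual
4. or.ALU @i6  | RAW+WAW r1
5. add.ALU @i7  | tail

ISSUED = 6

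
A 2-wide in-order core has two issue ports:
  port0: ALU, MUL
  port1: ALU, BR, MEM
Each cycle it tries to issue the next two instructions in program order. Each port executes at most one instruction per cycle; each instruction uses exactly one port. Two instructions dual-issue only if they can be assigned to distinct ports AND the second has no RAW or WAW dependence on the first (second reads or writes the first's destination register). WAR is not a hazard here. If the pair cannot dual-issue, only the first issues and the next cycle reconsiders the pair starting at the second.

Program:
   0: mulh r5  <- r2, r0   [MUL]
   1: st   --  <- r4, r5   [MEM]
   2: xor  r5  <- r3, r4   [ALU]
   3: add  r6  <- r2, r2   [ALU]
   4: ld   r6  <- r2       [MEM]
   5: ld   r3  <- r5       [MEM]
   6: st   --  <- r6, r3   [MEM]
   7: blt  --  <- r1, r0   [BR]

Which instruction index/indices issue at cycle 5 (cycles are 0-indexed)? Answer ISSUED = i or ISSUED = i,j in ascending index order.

ISSUED = 6

t=0 i0:mulh ; RAW r5
t=1 i1,i2:st;xor ; 2-wide
t=2 i3:add ; WAW r6
t=3 i4:ld ; no-port MEM/MEM
t=4 i5:ld ; no-port MEM/MEM
t=5 i6:st ; no-port MEM/BR
t=6 i7:blt ; tail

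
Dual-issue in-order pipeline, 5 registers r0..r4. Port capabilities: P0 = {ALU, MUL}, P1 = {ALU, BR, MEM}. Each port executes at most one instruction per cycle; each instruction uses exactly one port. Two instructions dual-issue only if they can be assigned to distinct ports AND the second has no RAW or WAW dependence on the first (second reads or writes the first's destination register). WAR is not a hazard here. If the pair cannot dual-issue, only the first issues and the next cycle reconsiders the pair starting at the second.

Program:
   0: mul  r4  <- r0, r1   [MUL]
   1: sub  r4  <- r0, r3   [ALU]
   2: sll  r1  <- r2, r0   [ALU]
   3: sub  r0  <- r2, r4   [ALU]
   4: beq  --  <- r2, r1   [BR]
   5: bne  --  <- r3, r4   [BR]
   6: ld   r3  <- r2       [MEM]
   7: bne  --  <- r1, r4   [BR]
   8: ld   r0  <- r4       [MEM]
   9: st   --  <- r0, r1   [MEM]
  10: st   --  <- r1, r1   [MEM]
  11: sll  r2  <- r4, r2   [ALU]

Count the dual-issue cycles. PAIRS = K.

c0: i0 mul.MUL  WAW r4
c1: i1,i2 sub.ALU;sll.ALU  dual
c2: i3,i4 sub.ALU;beq.BR  dual
c3: i5 bne.BR  no-port BR/MEM
c4: i6 ld.MEM  no-port MEM/BR
c5: i7 bne.BR  no-port BR/MEM
c6: i8 ld.MEM  no-port MEM/MEM
c7: i9 st.MEM  no-port MEM/MEM
c8: i10,i11 st.MEM;sll.ALU  dual

PAIRS = 3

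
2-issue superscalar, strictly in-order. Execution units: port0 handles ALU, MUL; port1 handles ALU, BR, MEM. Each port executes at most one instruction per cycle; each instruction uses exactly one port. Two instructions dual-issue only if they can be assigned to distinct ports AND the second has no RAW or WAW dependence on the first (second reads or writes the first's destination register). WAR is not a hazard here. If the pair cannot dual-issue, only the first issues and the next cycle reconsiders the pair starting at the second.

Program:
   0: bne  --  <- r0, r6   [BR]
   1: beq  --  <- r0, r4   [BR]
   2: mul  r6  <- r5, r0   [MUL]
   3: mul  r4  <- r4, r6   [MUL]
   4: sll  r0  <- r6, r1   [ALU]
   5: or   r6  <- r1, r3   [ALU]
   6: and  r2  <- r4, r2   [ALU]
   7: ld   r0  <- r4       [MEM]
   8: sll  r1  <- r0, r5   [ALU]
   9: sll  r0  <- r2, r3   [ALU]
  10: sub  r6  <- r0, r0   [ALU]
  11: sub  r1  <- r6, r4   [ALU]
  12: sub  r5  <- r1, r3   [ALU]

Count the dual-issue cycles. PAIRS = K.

  cy0 -> i0 (bne) no-port BR/BR
  cy1 -> i1/i2 (beq+mul) 2-wide
  cy2 -> i3/i4 (mul+sll) 2-wide
  cy3 -> i5/i6 (or+and) 2-wide
  cy4 -> i7 (ld) RAW r0
  cy5 -> i8/i9 (sll+sll) 2-wide
  cy6 -> i10 (sub) RAW r6
  cy7 -> i11 (sub) RAW r1
  cy8 -> i12 (sub) tail

PAIRS = 4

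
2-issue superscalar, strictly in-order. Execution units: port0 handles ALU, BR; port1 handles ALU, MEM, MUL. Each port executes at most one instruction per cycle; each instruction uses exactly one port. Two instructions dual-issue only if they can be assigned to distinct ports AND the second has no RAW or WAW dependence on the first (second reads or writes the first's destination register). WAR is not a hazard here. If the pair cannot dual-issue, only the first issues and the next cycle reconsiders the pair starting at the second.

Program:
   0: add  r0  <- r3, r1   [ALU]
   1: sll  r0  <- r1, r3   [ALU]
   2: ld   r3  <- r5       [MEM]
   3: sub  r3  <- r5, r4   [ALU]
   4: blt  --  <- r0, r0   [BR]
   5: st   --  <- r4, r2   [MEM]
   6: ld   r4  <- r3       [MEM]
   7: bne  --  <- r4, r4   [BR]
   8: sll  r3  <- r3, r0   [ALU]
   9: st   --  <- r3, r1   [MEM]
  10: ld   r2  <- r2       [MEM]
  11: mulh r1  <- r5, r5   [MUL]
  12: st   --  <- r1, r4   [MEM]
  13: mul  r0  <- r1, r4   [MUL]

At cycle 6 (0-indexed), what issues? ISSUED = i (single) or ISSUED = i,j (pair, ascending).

c0: i0 add  WAW r0
c1: i1&i2 sll/ld  pair
c2: i3&i4 sub/blt  pair
c3: i5 st  no-port MEM/MEM
c4: i6 ld  RAW r4
c5: i7&i8 bne/sll  pair
c6: i9 st  no-port MEM/MEM
c7: i10 ld  no-port MEM/MUL
c8: i11 mulh  no-port MUL/MEM
c9: i12 st  no-port MEM/MUL
c10: i13 mul  tail

ISSUED = 9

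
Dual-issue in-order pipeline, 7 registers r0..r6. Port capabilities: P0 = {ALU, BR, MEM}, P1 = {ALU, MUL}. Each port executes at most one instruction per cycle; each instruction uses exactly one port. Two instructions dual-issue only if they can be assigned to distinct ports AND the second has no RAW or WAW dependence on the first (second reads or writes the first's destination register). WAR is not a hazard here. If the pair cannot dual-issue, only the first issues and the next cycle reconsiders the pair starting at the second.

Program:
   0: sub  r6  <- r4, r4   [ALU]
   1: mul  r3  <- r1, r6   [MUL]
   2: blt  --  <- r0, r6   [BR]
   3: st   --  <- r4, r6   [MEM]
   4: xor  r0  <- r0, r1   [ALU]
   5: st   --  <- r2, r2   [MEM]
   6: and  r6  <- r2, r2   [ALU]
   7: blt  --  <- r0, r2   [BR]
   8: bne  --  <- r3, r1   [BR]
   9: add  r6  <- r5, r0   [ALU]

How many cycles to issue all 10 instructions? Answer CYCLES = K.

t=0 i0:sub ; RAW r6
t=1 i1+i2:mul+blt ; pair
t=2 i3+i4:st+xor ; pair
t=3 i5+i6:st+and ; pair
t=4 i7:blt ; no-port BR/BR
t=5 i8+i9:bne+add ; pair

CYCLES = 6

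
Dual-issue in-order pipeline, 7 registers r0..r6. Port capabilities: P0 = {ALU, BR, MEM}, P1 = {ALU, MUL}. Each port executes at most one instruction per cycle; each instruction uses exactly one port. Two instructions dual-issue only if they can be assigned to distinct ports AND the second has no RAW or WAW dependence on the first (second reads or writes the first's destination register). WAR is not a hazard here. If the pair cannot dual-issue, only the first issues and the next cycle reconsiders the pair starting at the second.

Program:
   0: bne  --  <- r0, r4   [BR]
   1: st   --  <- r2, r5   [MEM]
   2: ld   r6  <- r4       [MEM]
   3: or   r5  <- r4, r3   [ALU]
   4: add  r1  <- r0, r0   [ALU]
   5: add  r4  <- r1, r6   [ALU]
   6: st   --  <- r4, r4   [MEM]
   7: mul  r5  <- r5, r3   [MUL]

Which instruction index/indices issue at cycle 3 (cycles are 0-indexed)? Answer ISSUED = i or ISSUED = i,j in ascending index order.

ISSUED = 4

0. bne @i0  | no-port BR/MEM
1. st @i1  | no-port MEM/MEM
2. ld;or @i2&i3  | dual
3. add @i4  | RAW r1
4. add @i5  | RAW r4
5. st;mul @i6&i7  | dual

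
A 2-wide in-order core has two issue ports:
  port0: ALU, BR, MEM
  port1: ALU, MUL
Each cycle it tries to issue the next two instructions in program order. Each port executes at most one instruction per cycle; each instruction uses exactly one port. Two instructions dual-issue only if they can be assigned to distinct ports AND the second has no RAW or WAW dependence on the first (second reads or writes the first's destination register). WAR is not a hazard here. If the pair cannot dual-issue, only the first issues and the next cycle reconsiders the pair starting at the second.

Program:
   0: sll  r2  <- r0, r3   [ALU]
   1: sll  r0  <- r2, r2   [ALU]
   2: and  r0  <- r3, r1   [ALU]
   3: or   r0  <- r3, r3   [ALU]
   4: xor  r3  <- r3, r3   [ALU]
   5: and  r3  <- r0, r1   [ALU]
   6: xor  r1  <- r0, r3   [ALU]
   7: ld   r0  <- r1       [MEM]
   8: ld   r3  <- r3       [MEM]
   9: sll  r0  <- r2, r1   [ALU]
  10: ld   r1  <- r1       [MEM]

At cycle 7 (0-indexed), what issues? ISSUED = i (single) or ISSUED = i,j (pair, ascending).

ISSUED = 8,9

#0 head=0: sll i0 RAW r2
#1 head=1: sll i1 WAW r0
#2 head=2: and i2 WAW r0
#3 head=3: or;xor i3+i4 pair
#4 head=5: and i5 RAW r3
#5 head=6: xor i6 RAW r1
#6 head=7: ld i7 no-port MEM/MEM
#7 head=8: ld;sll i8+i9 pair
#8 head=10: ld i10 tail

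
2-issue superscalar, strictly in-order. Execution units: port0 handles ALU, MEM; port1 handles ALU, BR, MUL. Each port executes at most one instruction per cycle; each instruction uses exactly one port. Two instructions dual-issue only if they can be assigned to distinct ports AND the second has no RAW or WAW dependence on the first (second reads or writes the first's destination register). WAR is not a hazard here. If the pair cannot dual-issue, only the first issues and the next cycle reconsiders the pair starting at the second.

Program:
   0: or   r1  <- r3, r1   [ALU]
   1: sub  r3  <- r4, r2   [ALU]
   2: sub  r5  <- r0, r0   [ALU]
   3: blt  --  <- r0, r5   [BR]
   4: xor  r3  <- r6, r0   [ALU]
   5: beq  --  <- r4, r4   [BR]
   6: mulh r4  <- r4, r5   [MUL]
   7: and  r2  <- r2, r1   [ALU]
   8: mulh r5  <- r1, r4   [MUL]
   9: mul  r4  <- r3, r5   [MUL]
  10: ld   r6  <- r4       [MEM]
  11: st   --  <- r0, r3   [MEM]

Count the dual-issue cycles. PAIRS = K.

#0 head=0: or.ALU sub.ALU i0/i1 pair
#1 head=2: sub.ALU i2 RAW r5
#2 head=3: blt.BR xor.ALU i3/i4 pair
#3 head=5: beq.BR i5 no-port BR/MUL
#4 head=6: mulh.MUL and.ALU i6/i7 pair
#5 head=8: mulh.MUL i8 no-port MUL/MUL
#6 head=9: mul.MUL i9 RAW r4
#7 head=10: ld.MEM i10 no-port MEM/MEM
#8 head=11: st.MEM i11 tail

PAIRS = 3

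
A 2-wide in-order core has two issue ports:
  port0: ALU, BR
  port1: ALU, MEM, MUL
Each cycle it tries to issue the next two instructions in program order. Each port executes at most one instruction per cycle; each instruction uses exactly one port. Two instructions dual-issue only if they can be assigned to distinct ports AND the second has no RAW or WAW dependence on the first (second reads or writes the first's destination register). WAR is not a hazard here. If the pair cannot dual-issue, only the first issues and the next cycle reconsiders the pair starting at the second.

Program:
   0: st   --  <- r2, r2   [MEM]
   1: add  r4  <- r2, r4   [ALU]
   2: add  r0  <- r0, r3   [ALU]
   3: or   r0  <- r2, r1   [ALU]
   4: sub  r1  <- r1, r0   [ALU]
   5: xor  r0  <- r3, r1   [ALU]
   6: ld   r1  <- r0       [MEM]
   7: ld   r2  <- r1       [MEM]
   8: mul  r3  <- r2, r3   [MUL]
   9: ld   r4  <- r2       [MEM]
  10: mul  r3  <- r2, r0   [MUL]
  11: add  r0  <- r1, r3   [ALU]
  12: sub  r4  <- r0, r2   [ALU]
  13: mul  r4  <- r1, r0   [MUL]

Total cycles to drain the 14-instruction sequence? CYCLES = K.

CYCLES = 13

0. st.MEM/add.ALU @i0/i1  | dual
1. add.ALU @i2  | WAW r0
2. or.ALU @i3  | RAW r0
3. sub.ALU @i4  | RAW r1
4. xor.ALU @i5  | RAW r0
5. ld.MEM @i6  | no-port MEM/MEM
6. ld.MEM @i7  | no-port MEM/MUL
7. mul.MUL @i8  | no-port MUL/MEM
8. ld.MEM @i9  | no-port MEM/MUL
9. mul.MUL @i10  | RAW r3
10. add.ALU @i11  | RAW r0
11. sub.ALU @i12  | WAW r4
12. mul.MUL @i13  | tail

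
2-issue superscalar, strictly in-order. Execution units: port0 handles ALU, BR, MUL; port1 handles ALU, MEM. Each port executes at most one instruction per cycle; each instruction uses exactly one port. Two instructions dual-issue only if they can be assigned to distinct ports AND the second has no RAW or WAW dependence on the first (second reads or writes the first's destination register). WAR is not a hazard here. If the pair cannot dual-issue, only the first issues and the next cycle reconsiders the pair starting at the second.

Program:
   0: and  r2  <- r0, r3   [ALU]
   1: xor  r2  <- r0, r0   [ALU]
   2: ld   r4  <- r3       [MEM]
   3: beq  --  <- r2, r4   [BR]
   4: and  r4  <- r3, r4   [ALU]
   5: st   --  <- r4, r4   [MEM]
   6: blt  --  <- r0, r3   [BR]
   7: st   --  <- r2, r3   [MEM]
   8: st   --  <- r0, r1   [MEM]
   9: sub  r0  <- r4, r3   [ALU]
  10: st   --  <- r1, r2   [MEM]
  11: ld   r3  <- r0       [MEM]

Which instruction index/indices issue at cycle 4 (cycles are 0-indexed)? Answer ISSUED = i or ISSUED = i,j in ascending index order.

ISSUED = 7

#0 head=0: and.ALU i0 WAW r2
#1 head=1: xor.ALU/ld.MEM i1/i2 pair
#2 head=3: beq.BR/and.ALU i3/i4 pair
#3 head=5: st.MEM/blt.BR i5/i6 pair
#4 head=7: st.MEM i7 no-port MEM/MEM
#5 head=8: st.MEM/sub.ALU i8/i9 pair
#6 head=10: st.MEM i10 no-port MEM/MEM
#7 head=11: ld.MEM i11 tail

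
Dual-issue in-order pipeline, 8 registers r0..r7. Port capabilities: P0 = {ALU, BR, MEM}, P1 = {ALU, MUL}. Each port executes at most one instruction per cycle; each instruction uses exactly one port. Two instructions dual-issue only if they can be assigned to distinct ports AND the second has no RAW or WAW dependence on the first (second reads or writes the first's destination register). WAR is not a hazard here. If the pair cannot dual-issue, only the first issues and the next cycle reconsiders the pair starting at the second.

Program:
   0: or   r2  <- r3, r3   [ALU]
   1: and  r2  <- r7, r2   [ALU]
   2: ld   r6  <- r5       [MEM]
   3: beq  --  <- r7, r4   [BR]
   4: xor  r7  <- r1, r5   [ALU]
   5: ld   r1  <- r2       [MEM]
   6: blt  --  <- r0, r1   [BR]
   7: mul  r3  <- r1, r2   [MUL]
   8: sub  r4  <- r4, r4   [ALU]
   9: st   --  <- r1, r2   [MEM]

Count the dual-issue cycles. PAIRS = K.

PAIRS = 4

0. or @i0  | RAW+WAW r2
1. and ld @i1&i2  | pair
2. beq xor @i3&i4  | pair
3. ld @i5  | no-port MEM/BR
4. blt mul @i6&i7  | pair
5. sub st @i8&i9  | pair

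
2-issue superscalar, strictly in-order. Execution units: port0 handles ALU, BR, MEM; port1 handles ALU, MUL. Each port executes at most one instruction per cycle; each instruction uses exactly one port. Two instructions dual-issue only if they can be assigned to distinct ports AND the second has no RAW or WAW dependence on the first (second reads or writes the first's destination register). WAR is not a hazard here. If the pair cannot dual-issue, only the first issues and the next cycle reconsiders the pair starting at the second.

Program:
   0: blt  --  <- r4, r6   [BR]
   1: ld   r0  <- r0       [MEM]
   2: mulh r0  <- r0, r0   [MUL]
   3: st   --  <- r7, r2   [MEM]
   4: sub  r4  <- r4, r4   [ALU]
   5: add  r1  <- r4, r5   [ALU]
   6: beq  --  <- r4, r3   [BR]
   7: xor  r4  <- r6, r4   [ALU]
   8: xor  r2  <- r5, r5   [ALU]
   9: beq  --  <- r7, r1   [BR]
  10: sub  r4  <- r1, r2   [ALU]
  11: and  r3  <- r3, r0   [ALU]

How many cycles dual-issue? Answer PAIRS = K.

#0 head=0: blt.BR i0 no-port BR/MEM
#1 head=1: ld.MEM i1 RAW+WAW r0
#2 head=2: mulh.MUL/st.MEM i2+i3 dual
#3 head=4: sub.ALU i4 RAW r4
#4 head=5: add.ALU/beq.BR i5+i6 dual
#5 head=7: xor.ALU/xor.ALU i7+i8 dual
#6 head=9: beq.BR/sub.ALU i9+i10 dual
#7 head=11: and.ALU i11 tail

PAIRS = 4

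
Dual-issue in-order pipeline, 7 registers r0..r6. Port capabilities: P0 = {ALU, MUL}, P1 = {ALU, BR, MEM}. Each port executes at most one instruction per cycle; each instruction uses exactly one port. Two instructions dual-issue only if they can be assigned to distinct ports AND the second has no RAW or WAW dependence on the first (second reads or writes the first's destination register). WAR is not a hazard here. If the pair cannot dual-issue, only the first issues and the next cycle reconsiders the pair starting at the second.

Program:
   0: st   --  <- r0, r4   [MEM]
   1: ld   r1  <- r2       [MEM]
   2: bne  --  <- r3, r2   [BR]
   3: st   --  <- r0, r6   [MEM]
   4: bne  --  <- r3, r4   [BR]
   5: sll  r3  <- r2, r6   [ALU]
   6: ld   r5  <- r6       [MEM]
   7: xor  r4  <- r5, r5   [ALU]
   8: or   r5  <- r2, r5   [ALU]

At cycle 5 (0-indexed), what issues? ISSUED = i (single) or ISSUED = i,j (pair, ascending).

ISSUED = 6

c0: i0 st  no-port MEM/MEM
c1: i1 ld  no-port MEM/BR
c2: i2 bne  no-port BR/MEM
c3: i3 st  no-port MEM/BR
c4: i4&i5 bne+sll  dual
c5: i6 ld  RAW r5
c6: i7&i8 xor+or  dual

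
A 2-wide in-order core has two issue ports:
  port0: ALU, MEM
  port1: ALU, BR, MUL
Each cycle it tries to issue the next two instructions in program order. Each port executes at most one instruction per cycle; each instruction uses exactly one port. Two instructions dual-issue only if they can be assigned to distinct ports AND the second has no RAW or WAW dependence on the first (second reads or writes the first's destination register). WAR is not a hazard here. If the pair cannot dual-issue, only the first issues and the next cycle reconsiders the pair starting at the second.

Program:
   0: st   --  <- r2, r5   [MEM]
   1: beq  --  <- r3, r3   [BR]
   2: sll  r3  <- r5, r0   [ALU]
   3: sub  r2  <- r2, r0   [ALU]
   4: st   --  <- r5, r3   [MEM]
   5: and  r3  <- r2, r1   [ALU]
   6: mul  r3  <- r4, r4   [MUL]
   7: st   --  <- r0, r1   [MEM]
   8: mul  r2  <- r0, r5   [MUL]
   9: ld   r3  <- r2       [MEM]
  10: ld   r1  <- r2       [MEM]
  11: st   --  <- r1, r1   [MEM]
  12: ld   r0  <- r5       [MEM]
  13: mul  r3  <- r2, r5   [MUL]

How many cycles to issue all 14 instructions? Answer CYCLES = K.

0. st.MEM/beq.BR @i0+i1  | pair
1. sll.ALU/sub.ALU @i2+i3  | pair
2. st.MEM/and.ALU @i4+i5  | pair
3. mul.MUL/st.MEM @i6+i7  | pair
4. mul.MUL @i8  | RAW r2
5. ld.MEM @i9  | no-port MEM/MEM
6. ld.MEM @i10  | no-port MEM/MEM
7. st.MEM @i11  | no-port MEM/MEM
8. ld.MEM/mul.MUL @i12+i13  | pair

CYCLES = 9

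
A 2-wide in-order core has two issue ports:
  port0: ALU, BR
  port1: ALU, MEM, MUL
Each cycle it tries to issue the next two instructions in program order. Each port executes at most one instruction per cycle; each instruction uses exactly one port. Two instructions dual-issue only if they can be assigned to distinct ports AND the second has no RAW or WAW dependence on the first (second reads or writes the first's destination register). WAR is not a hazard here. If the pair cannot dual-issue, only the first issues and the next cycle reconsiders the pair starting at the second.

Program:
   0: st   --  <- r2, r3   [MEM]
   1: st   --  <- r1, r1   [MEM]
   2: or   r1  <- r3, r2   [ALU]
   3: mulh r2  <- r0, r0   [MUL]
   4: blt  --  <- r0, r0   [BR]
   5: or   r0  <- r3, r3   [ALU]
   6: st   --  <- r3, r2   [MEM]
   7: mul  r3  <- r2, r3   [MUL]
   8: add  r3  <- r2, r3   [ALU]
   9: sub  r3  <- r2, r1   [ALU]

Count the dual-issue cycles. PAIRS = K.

0. st.MEM @i0  | no-port MEM/MEM
1. st.MEM+or.ALU @i1/i2  | dual
2. mulh.MUL+blt.BR @i3/i4  | dual
3. or.ALU+st.MEM @i5/i6  | dual
4. mul.MUL @i7  | RAW+WAW r3
5. add.ALU @i8  | WAW r3
6. sub.ALU @i9  | tail

PAIRS = 3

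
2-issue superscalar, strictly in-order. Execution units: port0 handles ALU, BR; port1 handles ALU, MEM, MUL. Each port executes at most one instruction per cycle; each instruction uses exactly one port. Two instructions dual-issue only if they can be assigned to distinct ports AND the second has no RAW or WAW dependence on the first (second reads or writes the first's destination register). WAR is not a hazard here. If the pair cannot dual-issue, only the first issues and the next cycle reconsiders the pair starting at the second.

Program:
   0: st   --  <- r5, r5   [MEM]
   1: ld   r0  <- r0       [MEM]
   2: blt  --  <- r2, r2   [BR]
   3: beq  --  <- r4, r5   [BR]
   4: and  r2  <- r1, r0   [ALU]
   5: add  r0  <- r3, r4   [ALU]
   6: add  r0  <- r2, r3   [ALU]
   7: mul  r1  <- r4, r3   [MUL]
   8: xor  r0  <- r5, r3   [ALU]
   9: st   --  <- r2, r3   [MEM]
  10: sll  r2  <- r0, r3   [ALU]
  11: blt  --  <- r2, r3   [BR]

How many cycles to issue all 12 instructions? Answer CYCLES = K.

#0 head=0: st.MEM i0 no-port MEM/MEM
#1 head=1: ld.MEM/blt.BR i1&i2 2-wide
#2 head=3: beq.BR/and.ALU i3&i4 2-wide
#3 head=5: add.ALU i5 WAW r0
#4 head=6: add.ALU/mul.MUL i6&i7 2-wide
#5 head=8: xor.ALU/st.MEM i8&i9 2-wide
#6 head=10: sll.ALU i10 RAW r2
#7 head=11: blt.BR i11 tail

CYCLES = 8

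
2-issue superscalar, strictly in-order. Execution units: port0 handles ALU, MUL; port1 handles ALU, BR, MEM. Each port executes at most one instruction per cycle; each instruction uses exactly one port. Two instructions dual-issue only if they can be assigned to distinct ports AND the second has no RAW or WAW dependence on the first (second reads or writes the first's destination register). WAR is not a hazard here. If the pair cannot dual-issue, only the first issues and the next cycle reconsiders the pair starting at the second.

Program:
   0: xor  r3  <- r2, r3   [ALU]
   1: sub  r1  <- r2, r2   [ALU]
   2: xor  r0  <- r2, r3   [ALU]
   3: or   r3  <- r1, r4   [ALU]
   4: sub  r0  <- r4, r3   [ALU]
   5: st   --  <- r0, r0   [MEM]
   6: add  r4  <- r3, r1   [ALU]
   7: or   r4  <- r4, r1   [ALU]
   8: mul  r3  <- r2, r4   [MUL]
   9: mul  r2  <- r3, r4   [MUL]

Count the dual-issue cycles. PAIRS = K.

0. xor.ALU;sub.ALU @i0/i1  | dual
1. xor.ALU;or.ALU @i2/i3  | dual
2. sub.ALU @i4  | RAW r0
3. st.MEM;add.ALU @i5/i6  | dual
4. or.ALU @i7  | RAW r4
5. mul.MUL @i8  | no-port MUL/MUL
6. mul.MUL @i9  | tail

PAIRS = 3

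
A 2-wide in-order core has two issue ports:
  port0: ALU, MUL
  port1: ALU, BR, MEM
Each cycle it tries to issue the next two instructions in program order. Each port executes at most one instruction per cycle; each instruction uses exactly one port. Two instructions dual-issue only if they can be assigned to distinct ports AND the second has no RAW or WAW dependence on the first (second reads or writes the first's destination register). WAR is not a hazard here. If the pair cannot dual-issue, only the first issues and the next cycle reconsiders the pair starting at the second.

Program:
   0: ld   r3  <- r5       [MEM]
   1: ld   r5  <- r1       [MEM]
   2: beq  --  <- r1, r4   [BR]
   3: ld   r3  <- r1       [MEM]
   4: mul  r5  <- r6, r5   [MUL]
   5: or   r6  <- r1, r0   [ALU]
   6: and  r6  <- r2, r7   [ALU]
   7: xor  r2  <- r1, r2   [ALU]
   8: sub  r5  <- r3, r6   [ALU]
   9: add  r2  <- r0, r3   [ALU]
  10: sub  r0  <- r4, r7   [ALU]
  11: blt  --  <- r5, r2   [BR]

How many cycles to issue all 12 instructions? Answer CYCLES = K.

CYCLES = 8

[0] i0  ld  -- no-port MEM/MEM
[1] i1  ld  -- no-port MEM/BR
[2] i2  beq  -- no-port BR/MEM
[3] i3/i4  ld mul  -- pair
[4] i5  or  -- WAW r6
[5] i6/i7  and xor  -- pair
[6] i8/i9  sub add  -- pair
[7] i10/i11  sub blt  -- pair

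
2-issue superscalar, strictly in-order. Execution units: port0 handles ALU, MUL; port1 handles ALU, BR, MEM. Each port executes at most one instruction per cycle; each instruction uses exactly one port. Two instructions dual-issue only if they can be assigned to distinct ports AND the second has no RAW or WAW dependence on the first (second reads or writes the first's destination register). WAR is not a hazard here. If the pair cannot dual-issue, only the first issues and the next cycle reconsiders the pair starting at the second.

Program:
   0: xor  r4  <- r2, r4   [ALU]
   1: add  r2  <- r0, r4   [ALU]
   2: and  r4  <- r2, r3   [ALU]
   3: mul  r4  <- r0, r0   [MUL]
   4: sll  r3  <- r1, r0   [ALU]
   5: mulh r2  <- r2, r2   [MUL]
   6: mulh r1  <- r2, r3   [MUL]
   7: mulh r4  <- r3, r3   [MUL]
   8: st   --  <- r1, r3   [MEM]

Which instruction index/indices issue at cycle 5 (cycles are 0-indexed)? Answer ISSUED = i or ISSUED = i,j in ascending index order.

ISSUED = 6

0. xor @i0  | RAW r4
1. add @i1  | RAW r2
2. and @i2  | WAW r4
3. mul/sll @i3/i4  | dual
4. mulh @i5  | no-port MUL/MUL
5. mulh @i6  | no-port MUL/MUL
6. mulh/st @i7/i8  | dual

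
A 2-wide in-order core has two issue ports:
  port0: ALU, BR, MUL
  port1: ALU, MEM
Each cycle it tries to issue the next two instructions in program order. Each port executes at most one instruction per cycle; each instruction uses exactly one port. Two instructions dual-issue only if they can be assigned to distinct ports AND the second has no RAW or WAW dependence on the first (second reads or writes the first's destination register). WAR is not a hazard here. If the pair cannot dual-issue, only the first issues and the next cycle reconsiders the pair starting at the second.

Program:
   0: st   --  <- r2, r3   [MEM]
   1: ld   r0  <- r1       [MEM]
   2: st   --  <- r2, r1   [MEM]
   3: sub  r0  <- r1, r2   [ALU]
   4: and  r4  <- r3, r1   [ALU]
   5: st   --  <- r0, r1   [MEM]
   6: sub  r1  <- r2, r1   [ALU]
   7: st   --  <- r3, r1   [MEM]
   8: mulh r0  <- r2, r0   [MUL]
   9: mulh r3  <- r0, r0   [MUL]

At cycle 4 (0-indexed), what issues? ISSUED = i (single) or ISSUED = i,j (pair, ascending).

c0: i0 st  no-port MEM/MEM
c1: i1 ld  no-port MEM/MEM
c2: i2/i3 st/sub  dual
c3: i4/i5 and/st  dual
c4: i6 sub  RAW r1
c5: i7/i8 st/mulh  dual
c6: i9 mulh  tail

ISSUED = 6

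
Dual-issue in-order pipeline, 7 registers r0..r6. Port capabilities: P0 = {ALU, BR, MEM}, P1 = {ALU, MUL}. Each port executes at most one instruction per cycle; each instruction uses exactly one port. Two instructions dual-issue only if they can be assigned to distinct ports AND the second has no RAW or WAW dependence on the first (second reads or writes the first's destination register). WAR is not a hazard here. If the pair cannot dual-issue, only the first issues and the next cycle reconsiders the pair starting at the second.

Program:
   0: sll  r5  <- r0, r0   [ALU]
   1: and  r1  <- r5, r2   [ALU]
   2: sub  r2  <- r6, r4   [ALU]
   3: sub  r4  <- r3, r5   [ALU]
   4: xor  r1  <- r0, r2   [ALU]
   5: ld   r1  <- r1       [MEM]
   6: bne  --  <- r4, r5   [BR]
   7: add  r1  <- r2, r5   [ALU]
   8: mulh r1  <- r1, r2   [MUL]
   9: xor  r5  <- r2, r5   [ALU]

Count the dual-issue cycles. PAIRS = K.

PAIRS = 4

#0 head=0: sll i0 RAW r5
#1 head=1: and;sub i1,i2 dual
#2 head=3: sub;xor i3,i4 dual
#3 head=5: ld i5 no-port MEM/BR
#4 head=6: bne;add i6,i7 dual
#5 head=8: mulh;xor i8,i9 dual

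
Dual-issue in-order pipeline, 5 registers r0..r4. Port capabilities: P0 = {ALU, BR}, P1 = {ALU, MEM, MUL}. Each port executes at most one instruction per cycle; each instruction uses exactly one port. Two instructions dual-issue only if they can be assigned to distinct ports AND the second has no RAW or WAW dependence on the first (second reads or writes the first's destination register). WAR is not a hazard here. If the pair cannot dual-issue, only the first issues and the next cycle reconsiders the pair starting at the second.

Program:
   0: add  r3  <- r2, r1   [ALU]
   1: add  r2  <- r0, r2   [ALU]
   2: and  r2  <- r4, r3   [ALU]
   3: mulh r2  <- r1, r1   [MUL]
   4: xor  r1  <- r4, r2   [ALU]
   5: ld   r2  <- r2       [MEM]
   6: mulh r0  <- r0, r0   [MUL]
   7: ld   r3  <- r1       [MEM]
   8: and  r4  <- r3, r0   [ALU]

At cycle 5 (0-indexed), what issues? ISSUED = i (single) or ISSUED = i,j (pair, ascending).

ISSUED = 7

  cy0 -> i0,i1 (add.ALU add.ALU) dual
  cy1 -> i2 (and.ALU) WAW r2
  cy2 -> i3 (mulh.MUL) RAW r2
  cy3 -> i4,i5 (xor.ALU ld.MEM) dual
  cy4 -> i6 (mulh.MUL) no-port MUL/MEM
  cy5 -> i7 (ld.MEM) RAW r3
  cy6 -> i8 (and.ALU) tail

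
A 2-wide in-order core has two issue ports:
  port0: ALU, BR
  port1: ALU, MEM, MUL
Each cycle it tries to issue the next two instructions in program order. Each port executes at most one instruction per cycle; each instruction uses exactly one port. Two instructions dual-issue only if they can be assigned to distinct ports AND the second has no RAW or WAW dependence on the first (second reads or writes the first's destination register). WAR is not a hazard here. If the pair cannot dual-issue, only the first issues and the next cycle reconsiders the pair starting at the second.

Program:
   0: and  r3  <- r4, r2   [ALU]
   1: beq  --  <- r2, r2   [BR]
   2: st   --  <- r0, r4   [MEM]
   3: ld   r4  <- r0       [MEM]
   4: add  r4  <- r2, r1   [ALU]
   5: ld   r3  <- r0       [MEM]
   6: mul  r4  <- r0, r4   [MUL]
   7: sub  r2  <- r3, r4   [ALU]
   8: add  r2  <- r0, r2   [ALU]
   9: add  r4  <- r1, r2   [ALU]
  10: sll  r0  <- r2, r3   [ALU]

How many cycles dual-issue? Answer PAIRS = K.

t=0 i0,i1:and.ALU;beq.BR ; dual
t=1 i2:st.MEM ; no-port MEM/MEM
t=2 i3:ld.MEM ; WAW r4
t=3 i4,i5:add.ALU;ld.MEM ; dual
t=4 i6:mul.MUL ; RAW r4
t=5 i7:sub.ALU ; RAW+WAW r2
t=6 i8:add.ALU ; RAW r2
t=7 i9,i10:add.ALU;sll.ALU ; dual

PAIRS = 3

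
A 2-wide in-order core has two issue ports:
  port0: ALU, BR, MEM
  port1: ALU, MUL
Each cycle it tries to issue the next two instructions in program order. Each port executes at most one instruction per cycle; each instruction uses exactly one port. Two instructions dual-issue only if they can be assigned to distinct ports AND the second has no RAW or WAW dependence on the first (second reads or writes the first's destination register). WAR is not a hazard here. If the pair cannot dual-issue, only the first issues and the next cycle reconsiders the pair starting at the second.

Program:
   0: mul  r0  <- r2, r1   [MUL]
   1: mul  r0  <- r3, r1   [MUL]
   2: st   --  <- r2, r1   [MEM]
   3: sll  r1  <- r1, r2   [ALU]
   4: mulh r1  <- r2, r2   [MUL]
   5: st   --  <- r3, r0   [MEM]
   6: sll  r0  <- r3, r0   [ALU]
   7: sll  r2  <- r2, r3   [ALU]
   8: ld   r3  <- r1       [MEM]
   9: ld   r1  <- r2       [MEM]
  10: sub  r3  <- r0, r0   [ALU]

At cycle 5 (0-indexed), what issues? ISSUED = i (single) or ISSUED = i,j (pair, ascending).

ISSUED = 8

0. mul.MUL @i0  | no-port MUL/MUL
1. mul.MUL+st.MEM @i1+i2  | pair
2. sll.ALU @i3  | WAW r1
3. mulh.MUL+st.MEM @i4+i5  | pair
4. sll.ALU+sll.ALU @i6+i7  | pair
5. ld.MEM @i8  | no-port MEM/MEM
6. ld.MEM+sub.ALU @i9+i10  | pair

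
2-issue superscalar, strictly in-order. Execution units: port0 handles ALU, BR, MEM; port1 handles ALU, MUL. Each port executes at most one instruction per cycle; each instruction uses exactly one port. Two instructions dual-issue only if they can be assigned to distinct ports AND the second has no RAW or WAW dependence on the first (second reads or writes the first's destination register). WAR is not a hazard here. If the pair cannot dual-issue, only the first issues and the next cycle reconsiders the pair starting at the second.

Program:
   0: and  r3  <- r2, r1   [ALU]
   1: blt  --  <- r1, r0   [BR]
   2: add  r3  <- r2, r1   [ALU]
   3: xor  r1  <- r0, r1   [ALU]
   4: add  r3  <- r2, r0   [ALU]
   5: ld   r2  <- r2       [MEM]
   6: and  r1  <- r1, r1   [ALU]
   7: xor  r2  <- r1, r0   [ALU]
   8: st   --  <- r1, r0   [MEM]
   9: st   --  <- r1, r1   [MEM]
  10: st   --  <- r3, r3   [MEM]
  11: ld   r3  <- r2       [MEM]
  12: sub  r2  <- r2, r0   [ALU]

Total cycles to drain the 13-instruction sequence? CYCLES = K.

CYCLES = 8

c0: i0,i1 and+blt  dual
c1: i2,i3 add+xor  dual
c2: i4,i5 add+ld  dual
c3: i6 and  RAW r1
c4: i7,i8 xor+st  dual
c5: i9 st  no-port MEM/MEM
c6: i10 st  no-port MEM/MEM
c7: i11,i12 ld+sub  dual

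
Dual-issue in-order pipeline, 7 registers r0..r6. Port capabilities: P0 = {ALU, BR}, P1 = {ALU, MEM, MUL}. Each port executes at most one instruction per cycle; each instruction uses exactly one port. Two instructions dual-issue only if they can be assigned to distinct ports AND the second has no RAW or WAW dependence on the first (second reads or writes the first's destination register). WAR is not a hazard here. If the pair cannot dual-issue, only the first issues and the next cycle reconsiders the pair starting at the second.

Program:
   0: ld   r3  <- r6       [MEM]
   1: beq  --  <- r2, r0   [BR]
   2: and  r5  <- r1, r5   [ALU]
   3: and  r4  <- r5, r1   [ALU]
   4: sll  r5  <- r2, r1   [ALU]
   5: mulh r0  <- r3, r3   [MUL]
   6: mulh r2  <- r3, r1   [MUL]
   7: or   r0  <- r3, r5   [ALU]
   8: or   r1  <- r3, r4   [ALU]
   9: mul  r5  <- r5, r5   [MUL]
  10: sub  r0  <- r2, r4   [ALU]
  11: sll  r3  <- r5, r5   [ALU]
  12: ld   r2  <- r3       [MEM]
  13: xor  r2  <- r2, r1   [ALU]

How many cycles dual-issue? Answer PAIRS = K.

PAIRS = 5

c0: i0/i1 ld+beq  2-wide
c1: i2 and  RAW r5
c2: i3/i4 and+sll  2-wide
c3: i5 mulh  no-port MUL/MUL
c4: i6/i7 mulh+or  2-wide
c5: i8/i9 or+mul  2-wide
c6: i10/i11 sub+sll  2-wide
c7: i12 ld  RAW+WAW r2
c8: i13 xor  tail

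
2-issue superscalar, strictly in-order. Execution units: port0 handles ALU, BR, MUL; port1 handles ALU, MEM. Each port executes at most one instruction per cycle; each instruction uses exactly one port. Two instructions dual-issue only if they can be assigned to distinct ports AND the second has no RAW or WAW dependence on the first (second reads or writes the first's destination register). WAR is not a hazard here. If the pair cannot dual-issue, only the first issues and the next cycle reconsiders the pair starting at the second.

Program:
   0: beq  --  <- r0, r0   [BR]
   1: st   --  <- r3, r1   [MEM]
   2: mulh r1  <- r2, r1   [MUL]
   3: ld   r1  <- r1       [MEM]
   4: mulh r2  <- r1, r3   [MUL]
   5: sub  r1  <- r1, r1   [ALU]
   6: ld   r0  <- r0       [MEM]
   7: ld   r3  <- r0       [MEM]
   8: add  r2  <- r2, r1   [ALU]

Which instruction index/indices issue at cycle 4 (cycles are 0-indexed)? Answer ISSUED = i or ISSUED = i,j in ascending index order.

ISSUED = 6

c0: i0,i1 beq.BR/st.MEM  dual
c1: i2 mulh.MUL  RAW+WAW r1
c2: i3 ld.MEM  RAW r1
c3: i4,i5 mulh.MUL/sub.ALU  dual
c4: i6 ld.MEM  no-port MEM/MEM
c5: i7,i8 ld.MEM/add.ALU  dual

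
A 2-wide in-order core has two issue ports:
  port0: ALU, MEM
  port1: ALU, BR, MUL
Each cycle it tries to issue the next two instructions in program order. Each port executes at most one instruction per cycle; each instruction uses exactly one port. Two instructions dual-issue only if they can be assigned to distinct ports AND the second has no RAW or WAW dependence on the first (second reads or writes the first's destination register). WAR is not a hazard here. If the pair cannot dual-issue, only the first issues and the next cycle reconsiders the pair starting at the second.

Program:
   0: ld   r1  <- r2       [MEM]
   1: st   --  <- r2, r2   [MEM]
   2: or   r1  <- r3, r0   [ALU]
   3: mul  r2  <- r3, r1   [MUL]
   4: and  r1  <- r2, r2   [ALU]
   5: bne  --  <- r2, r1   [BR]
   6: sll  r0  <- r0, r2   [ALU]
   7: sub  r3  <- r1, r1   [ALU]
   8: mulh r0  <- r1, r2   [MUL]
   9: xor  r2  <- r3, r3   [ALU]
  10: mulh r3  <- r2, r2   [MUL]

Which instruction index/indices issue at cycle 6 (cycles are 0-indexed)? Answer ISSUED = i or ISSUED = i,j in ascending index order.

ISSUED = 9

[0] i0  ld  -- no-port MEM/MEM
[1] i1/i2  st;or  -- pair
[2] i3  mul  -- RAW r2
[3] i4  and  -- RAW r1
[4] i5/i6  bne;sll  -- pair
[5] i7/i8  sub;mulh  -- pair
[6] i9  xor  -- RAW r2
[7] i10  mulh  -- tail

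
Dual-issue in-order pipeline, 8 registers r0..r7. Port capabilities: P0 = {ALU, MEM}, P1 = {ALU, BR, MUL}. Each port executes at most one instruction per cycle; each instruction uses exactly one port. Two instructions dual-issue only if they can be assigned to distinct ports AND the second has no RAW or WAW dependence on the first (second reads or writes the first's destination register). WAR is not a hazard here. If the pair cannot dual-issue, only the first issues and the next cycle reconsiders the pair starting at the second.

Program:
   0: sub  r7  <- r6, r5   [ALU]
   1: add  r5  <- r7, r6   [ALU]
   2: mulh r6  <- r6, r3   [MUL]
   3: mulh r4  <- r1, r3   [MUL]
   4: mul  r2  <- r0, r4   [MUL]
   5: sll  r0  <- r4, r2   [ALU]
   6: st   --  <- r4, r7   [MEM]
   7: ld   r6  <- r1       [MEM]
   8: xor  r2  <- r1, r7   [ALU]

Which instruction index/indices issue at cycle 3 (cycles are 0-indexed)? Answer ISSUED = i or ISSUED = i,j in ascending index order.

ISSUED = 4

t=0 i0:sub ; RAW r7
t=1 i1+i2:add mulh ; pair
t=2 i3:mulh ; no-port MUL/MUL
t=3 i4:mul ; RAW r2
t=4 i5+i6:sll st ; pair
t=5 i7+i8:ld xor ; pair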